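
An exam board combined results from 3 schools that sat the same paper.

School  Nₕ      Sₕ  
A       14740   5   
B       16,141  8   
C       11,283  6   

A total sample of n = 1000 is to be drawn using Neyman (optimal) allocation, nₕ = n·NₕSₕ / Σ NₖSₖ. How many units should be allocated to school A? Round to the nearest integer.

A: NₕSₕ = 14740·5 = 73700
B: NₕSₕ = 16141·8 = 129128
C: NₕSₕ = 11283·6 = 67698
Σ NₕSₕ = 270526.
n_A = 1000·73700/270526 = 272.432... → 272.

272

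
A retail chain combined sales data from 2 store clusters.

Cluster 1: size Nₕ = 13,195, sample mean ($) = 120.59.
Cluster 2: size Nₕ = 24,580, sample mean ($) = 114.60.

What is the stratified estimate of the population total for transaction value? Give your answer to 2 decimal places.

4408053.05

Estimate total by summing Nₕ·x̄ₕ over strata.
13195·120.59 + 24580·114.60 = 1591185.05 + 2816868 = 4408053.05.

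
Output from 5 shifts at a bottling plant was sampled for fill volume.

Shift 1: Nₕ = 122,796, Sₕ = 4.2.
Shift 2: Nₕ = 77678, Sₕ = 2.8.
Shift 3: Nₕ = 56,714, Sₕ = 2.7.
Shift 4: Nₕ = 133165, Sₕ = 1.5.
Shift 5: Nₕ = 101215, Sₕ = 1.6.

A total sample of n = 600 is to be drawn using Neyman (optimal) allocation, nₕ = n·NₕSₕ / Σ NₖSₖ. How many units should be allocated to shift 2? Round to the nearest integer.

105

Σ NₕSₕ = 122796·4.2 + 77678·2.8 + 56714·2.7 + 133165·1.5 + 101215·1.6 = 1248060.9.
Share for 2: 217498.4/1248060.9 = 0.17427.
n_2 = 600 × 0.17427 = 104.561... → 105.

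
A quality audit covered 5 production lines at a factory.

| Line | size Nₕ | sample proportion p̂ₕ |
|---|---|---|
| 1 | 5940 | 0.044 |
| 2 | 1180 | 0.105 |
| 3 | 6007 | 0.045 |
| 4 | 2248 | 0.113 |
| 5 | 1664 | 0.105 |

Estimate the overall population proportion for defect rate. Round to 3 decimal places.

0.064

N = 5940 + 1180 + 6007 + 2248 + 1664 = 17039.
Overall proportion = Σ (Nₕ/N)·p̂ₕ.
Σ Nₕp̂ₕ = 261.36 + 123.9 + 270.315 + 254.024 + 174.72 = 1084.319.
1084.319 / 17039 = 0.06364... → 0.064.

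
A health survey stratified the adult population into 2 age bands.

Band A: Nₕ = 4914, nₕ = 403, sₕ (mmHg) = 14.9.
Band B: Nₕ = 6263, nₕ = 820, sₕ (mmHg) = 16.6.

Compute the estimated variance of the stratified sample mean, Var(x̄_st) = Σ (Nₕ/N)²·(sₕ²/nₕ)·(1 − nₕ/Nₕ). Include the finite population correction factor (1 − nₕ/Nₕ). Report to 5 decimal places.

N = 11177; Wₕ = Nₕ/N.
band A: (4914/11177)²·14.9²/403·(1 − 403/4914) = 0.09775185
band B: (6263/11177)²·16.6²/820·(1 − 820/6263) = 0.09170068
Sum = 0.18945253 → 0.18945.

0.18945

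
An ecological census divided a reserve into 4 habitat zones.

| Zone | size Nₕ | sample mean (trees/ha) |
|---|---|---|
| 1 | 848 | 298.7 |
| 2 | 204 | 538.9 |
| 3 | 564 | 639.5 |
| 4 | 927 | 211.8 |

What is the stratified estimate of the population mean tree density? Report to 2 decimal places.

x̄_st = (Σ Nₕx̄ₕ) / (Σ Nₕ) = (848·298.7 + 204·538.9 + 564·639.5 + 927·211.8) / 2543
= 920249.8 / 2543 = 361.8757... → 361.88.

361.88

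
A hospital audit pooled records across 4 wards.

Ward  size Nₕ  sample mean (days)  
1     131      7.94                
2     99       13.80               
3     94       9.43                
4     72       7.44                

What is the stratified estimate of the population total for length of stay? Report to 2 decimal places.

1: 131·7.94 = 1040.14
2: 99·13.80 = 1366.2
3: 94·9.43 = 886.42
4: 72·7.44 = 535.68
τ̂ = Σ Nₕx̄ₕ = 3828.44.

3828.44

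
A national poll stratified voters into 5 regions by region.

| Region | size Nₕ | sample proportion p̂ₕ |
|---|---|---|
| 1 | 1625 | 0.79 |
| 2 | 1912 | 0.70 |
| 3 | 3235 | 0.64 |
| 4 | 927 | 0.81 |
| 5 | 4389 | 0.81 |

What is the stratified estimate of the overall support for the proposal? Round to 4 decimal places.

Wₕ = Nₕ/N with N = 12088: 0.1344, 0.1582, 0.2676, 0.0767, 0.3631.
p̂_st = 0.1344·0.79 + 0.1582·0.70 + 0.2676·0.64 + 0.0767·0.81 + 0.3631·0.81 ≈ 0.744417... → 0.7444.

0.7444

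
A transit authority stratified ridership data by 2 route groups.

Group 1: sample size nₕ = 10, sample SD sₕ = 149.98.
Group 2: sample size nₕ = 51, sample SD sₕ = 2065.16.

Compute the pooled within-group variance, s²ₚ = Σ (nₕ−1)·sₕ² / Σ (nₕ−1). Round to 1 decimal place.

Degrees of freedom: 9 + 50 = 59.
Σ(nₕ−1)sₕ² = 9·22494.0004 + 50·4264885.8256 = 213446737.2836.
s²ₚ = 213446737.2836 / 59 = 3617741.310... → 3617741.3.

3617741.3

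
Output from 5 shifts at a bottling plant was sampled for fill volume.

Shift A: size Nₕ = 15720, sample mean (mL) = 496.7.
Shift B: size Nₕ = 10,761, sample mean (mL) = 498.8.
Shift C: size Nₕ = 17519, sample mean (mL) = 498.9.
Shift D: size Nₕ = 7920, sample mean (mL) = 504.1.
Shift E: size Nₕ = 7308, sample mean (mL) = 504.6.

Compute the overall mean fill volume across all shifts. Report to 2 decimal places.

x̄_st = (Σ Nₕx̄ₕ) / (Σ Nₕ) = (15720·496.7 + 10761·498.8 + 17519·498.9 + 7920·504.1 + 7308·504.6) / 59228
= 29596028.7 / 59228 = 499.6966... → 499.70.

499.70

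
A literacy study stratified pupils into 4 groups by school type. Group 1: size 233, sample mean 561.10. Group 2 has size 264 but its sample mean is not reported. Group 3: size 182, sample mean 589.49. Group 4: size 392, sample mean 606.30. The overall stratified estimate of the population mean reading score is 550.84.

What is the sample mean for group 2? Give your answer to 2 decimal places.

432.79

N = 233 + 264 + 182 + 392 = 1071.
Overall total = μ·N = 550.84·1071 = 589949.64.
Subtract the known strata: 233·561.10 + 182·589.49 + 392·606.30 = 475693.08.
Remaining total for group 2: 589949.64 − 475693.08 = 114256.56.
Divide by its size: 114256.56 / 264 = 432.79 → 432.79.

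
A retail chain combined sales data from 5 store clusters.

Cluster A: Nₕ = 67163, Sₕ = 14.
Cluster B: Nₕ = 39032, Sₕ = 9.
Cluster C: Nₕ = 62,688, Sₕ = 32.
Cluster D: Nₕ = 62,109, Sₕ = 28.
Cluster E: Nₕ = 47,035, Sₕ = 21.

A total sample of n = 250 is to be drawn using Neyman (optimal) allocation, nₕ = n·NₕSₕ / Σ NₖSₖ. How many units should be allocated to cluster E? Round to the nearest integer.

41

A: NₕSₕ = 67163·14 = 940282
B: NₕSₕ = 39032·9 = 351288
C: NₕSₕ = 62688·32 = 2006016
D: NₕSₕ = 62109·28 = 1739052
E: NₕSₕ = 47035·21 = 987735
Σ NₕSₕ = 6024373.
n_E = 250·987735/6024373 = 40.989... → 41.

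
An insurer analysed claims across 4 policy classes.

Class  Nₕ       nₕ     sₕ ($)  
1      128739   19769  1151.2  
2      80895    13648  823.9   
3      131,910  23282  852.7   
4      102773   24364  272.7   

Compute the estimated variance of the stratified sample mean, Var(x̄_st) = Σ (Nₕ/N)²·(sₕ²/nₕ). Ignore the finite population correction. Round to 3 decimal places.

10.193

N = 444317. Term for each stratum: Wₕ²sₕ²/nₕ.
Var(x̄_st) = 5.627963 + 1.648684 + 2.752592 + 0.163303 = 10.192542 → 10.193.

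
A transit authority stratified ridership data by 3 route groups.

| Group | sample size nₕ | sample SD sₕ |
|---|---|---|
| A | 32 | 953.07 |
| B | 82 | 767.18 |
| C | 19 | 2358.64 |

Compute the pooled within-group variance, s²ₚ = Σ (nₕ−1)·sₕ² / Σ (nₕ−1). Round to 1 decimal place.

Degrees of freedom: 31 + 81 + 18 = 130.
Σ(nₕ−1)sₕ² = 31·908342.4249 + 81·588565.1524 + 18·5563182.6496 = 175969680.2091.
s²ₚ = 175969680.2091 / 130 = 1353612.925... → 1353612.9.

1353612.9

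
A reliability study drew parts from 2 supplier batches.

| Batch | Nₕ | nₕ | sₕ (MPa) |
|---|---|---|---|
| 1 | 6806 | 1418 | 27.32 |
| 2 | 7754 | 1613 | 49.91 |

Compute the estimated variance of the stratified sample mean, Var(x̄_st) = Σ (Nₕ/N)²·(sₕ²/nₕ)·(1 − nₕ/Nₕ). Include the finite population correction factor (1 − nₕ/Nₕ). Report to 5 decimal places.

N = 14560. Term for each stratum: Wₕ²sₕ²/nₕ·(1−nₕ/Nₕ).
Var(x̄_st) = 0.09105042 + 0.34688292 = 0.43793334 → 0.43793.

0.43793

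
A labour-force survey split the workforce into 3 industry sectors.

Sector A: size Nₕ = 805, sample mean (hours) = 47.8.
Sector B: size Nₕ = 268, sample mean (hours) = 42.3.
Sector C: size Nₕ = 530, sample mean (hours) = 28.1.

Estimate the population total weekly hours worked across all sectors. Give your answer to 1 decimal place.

64708.4

Population total = Σ Nₕ·x̄ₕ (each stratum's size times its mean).
805·47.8 + 268·42.3 + 530·28.1 = 38479 + 11336.4 + 14893 = 64708.4.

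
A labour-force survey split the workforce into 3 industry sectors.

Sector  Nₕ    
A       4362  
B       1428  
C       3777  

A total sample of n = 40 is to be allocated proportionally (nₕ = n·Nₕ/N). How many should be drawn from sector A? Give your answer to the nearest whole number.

N = 4362 + 1428 + 3777 = 9567.
n_A = 40·4362/9567 = 18.238... → 18.

18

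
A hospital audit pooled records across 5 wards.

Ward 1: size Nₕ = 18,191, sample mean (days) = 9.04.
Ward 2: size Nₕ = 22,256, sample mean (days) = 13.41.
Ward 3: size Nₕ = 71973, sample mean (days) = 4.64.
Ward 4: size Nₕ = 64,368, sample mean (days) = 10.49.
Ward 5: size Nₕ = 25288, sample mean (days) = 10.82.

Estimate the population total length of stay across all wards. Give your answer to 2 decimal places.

1: 18191·9.04 = 164446.64
2: 22256·13.41 = 298452.96
3: 71973·4.64 = 333954.72
4: 64368·10.49 = 675220.32
5: 25288·10.82 = 273616.16
τ̂ = Σ Nₕx̄ₕ = 1745690.80.

1745690.80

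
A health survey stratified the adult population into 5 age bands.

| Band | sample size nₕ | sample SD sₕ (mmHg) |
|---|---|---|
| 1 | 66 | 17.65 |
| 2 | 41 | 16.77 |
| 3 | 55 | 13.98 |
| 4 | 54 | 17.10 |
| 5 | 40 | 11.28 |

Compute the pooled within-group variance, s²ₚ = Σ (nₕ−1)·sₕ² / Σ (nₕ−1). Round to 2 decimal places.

249.05

1: (66−1)·17.65² = 65·311.5225 = 20248.9625
2: (41−1)·16.77² = 40·281.2329 = 11249.316
3: (55−1)·13.98² = 54·195.4404 = 10553.7816
4: (54−1)·17.10² = 53·292.41 = 15497.73
5: (40−1)·11.28² = 39·127.2384 = 4962.2976
Numerator = 62512.0877; denominator = Σ(nₕ−1) = 251.
s²ₚ = 62512.0877/251 = 249.0521... → 249.05.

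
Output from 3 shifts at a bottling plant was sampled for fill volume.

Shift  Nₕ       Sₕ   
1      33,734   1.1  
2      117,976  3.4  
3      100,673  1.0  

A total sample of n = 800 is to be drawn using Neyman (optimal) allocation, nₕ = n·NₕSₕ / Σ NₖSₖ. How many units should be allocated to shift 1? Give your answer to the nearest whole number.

Σ NₕSₕ = 33734·1.1 + 117976·3.4 + 100673·1.0 = 538898.8.
Share for 1: 37107.4/538898.8 = 0.06886.
n_1 = 800 × 0.06886 = 55.086... → 55.

55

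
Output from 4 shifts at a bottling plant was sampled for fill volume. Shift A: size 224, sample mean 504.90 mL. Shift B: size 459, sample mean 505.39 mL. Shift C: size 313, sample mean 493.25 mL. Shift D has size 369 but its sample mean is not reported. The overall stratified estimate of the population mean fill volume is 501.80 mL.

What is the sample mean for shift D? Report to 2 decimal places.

502.70

N = 224 + 459 + 313 + 369 = 1365.
Overall total = μ·N = 501.80·1365 = 684957.
Subtract the known strata: 224·504.90 + 459·505.39 + 313·493.25 = 499458.86.
Remaining total for shift D: 684957 − 499458.86 = 185498.14.
Divide by its size: 185498.14 / 369 = 502.7050... → 502.70.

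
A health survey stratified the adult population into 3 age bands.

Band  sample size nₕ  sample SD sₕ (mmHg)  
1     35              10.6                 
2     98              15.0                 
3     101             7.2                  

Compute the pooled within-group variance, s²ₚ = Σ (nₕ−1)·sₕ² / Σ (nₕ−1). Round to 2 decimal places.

1: (35−1)·10.6² = 34·112.36 = 3820.24
2: (98−1)·15.0² = 97·225 = 21825
3: (101−1)·7.2² = 100·51.84 = 5184
Numerator = 30829.24; denominator = Σ(nₕ−1) = 231.
s²ₚ = 30829.24/231 = 133.4599... → 133.46.

133.46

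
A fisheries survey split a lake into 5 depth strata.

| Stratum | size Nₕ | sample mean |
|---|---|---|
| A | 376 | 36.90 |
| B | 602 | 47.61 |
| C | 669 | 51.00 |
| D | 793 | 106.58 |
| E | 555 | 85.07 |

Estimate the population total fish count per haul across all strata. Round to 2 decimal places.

208386.41

A: 376·36.90 = 13874.4
B: 602·47.61 = 28661.22
C: 669·51.00 = 34119
D: 793·106.58 = 84517.94
E: 555·85.07 = 47213.85
τ̂ = Σ Nₕx̄ₕ = 208386.41.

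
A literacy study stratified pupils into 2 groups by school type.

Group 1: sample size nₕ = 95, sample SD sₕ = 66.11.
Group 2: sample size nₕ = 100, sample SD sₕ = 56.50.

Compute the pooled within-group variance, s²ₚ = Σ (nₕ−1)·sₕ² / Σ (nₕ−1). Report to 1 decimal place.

1: (95−1)·66.11² = 94·4370.5321 = 410830.0174
2: (100−1)·56.50² = 99·3192.25 = 316032.75
Numerator = 726862.7674; denominator = Σ(nₕ−1) = 193.
s²ₚ = 726862.7674/193 = 3766.128... → 3766.1.

3766.1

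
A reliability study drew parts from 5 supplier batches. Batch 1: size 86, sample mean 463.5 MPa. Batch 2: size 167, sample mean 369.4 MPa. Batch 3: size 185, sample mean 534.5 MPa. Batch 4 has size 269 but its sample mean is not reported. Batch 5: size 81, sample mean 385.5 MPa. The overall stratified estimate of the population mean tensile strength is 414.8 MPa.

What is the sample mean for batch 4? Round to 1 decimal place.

353.9

Σ Nₕx̄ₕ = N·μ, so 269·x̄_4 = 788·414.8 − (86·463.5 + 167·369.4 + 185·534.5 + 81·385.5).
= 326862.4 − 231658.8 = 95203.6.
x̄_4 = 95203.6 / 269 = 353.917... → 353.9.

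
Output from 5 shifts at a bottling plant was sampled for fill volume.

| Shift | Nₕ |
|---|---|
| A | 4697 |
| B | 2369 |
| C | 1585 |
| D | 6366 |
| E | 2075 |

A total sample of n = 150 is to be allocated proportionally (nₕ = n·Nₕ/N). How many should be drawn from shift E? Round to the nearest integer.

18

N = 4697 + 2369 + 1585 + 6366 + 2075 = 17092.
n_E = 150·2075/17092 = 18.210... → 18.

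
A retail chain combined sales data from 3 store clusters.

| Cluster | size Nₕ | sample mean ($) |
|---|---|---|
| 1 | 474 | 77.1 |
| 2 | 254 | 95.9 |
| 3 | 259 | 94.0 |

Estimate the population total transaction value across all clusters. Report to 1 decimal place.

85250.0

Estimate total by summing Nₕ·x̄ₕ over strata.
474·77.1 + 254·95.9 + 259·94.0 = 36545.4 + 24358.6 + 24346 = 85250.0.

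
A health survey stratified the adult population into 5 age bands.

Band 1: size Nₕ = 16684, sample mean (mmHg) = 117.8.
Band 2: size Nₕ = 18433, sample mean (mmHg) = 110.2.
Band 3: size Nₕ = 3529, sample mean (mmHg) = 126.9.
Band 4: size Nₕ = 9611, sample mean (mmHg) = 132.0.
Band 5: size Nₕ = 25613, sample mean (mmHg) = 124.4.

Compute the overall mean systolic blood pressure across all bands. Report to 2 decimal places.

120.47

N = 16684 + 18433 + 3529 + 9611 + 25613 = 73870.
The stratified mean weights each stratum mean by its population share Nₕ/N.
Σ Nₕx̄ₕ = 16684·117.8 + 18433·110.2 + 3529·126.9 + 9611·132.0 + 25613·124.4 = 1965375.2 + 2031316.6 + 447830.1 + 1268652 + 3186257.2 = 8899431.1.
Divide by N: 8899431.1 / 73870 = 120.4742... → 120.47.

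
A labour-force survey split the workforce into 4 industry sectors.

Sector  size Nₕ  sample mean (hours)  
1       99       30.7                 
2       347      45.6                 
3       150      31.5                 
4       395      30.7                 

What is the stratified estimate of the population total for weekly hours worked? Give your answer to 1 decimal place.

35714.0

Population total = Σ Nₕ·x̄ₕ (each stratum's size times its mean).
99·30.7 + 347·45.6 + 150·31.5 + 395·30.7 = 3039.3 + 15823.2 + 4725 + 12126.5 = 35714.0.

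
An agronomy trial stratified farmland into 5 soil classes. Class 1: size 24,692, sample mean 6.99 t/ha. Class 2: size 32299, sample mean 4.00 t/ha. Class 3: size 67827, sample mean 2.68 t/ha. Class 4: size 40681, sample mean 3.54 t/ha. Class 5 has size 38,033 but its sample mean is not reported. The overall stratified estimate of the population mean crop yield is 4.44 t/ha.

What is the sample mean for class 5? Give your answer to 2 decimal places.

Σ Nₕx̄ₕ = N·μ, so 38033·x̄_5 = 203532·4.44 − (24692·6.99 + 32299·4.00 + 67827·2.68 + 40681·3.54).
= 903682.08 − 627580.18 = 276101.9.
x̄_5 = 276101.9 / 38033 = 7.2595... → 7.26.

7.26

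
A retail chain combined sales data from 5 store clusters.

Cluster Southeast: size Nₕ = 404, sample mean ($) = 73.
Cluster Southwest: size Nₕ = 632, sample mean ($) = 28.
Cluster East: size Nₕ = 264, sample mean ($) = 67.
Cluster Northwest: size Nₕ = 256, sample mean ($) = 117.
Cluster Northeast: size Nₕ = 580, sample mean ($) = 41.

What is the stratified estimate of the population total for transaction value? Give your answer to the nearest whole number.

Southeast: 404·73 = 29492
Southwest: 632·28 = 17696
East: 264·67 = 17688
Northwest: 256·117 = 29952
Northeast: 580·41 = 23780
τ̂ = Σ Nₕx̄ₕ = 118608.

118608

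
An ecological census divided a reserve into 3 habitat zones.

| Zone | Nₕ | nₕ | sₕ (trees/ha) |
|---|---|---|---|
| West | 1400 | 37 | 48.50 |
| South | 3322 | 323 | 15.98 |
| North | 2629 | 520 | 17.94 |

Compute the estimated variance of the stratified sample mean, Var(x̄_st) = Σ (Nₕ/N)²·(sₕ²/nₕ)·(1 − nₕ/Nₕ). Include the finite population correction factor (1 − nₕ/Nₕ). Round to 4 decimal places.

N = 7351. Term for each stratum: Wₕ²sₕ²/nₕ·(1−nₕ/Nₕ).
Var(x̄_st) = 2.2449817 + 0.1457586 + 0.0635062 = 2.4542465 → 2.4542.

2.4542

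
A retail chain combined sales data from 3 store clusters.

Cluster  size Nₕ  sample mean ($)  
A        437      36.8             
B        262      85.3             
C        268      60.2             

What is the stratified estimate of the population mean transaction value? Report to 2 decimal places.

56.43

N = 967; weights Wₕ = Nₕ/N = (0.4519, 0.2709, 0.2771).
x̄_st = Σ Wₕ·x̄ₕ = 0.4519·36.8 + 0.2709·85.3 + 0.2771·60.2 ≈ 56.4259...
→ 56.43.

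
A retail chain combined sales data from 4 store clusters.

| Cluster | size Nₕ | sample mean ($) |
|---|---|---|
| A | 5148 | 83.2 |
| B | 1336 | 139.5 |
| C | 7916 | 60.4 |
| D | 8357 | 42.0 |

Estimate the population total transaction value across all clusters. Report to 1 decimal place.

1443806.0

A: 5148·83.2 = 428313.6
B: 1336·139.5 = 186372
C: 7916·60.4 = 478126.4
D: 8357·42.0 = 350994
τ̂ = Σ Nₕx̄ₕ = 1443806.0.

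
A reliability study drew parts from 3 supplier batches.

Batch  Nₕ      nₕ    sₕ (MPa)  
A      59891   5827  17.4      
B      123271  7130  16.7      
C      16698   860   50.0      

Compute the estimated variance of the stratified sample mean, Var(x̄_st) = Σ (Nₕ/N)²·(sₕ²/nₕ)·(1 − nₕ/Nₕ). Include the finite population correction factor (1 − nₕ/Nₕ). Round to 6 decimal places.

0.037478

N = 199860. Term for each stratum: Wₕ²sₕ²/nₕ·(1−nₕ/Nₕ).
Var(x̄_st) = 0.004211836 + 0.014019681 + 0.019246625 = 0.037478142 → 0.037478.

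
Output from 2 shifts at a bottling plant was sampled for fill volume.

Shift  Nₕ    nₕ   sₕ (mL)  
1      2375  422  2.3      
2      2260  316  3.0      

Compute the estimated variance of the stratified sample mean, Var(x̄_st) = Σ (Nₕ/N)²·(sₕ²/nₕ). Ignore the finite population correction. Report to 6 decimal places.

N = 4635. Term for each stratum: Wₕ²sₕ²/nₕ.
Var(x̄_st) = 0.003291327 + 0.006771312 = 0.010062639 → 0.010063.

0.010063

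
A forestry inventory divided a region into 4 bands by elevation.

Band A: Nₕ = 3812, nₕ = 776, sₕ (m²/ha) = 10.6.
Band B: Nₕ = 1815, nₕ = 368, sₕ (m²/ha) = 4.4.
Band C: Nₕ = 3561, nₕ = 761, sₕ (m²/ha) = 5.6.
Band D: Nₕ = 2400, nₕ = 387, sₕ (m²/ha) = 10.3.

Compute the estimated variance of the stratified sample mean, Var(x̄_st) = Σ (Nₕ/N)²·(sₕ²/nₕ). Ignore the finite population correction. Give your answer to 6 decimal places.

0.032610

N = 11588. Term for each stratum: Wₕ²sₕ²/nₕ.
Var(x̄_st) = 0.015668911 + 0.001290606 + 0.003891512 + 0.011758962 = 0.032609992 → 0.032610.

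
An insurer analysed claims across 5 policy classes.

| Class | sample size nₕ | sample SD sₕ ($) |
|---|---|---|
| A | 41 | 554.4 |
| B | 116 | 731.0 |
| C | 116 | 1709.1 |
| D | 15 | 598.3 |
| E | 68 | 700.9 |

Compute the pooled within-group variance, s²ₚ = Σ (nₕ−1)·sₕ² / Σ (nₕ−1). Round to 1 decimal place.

Degrees of freedom: 40 + 115 + 115 + 14 + 67 = 351.
Σ(nₕ−1)sₕ² = 40·307359.36 + 115·534361 + 115·2921022.81 + 14·357962.89 + 67·491260.81 = 447589467.28.
s²ₚ = 447589467.28 / 351 = 1275183.667... → 1275183.7.

1275183.7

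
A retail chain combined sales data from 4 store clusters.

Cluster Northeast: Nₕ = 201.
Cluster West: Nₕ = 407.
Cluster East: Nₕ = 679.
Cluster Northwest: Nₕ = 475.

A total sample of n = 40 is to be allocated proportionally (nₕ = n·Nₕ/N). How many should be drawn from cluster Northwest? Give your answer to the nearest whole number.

N = 201 + 407 + 679 + 475 = 1762.
n_Northwest = 40·475/1762 = 10.783... → 11.

11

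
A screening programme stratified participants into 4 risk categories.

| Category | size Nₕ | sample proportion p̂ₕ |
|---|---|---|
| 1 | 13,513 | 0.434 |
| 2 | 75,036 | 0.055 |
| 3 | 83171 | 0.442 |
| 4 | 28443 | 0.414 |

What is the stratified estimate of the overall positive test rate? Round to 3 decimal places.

N = 13513 + 75036 + 83171 + 28443 = 200163.
Overall proportion = Σ (Nₕ/N)·p̂ₕ.
Σ Nₕp̂ₕ = 5864.642 + 4126.98 + 36761.582 + 11775.402 = 58528.606.
58528.606 / 200163 = 0.29240... → 0.292.

0.292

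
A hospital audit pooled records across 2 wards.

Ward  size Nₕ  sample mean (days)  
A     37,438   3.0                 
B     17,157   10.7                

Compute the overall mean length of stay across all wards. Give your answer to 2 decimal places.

5.42

N = 54595; weights Wₕ = Nₕ/N = (0.6857, 0.3143).
x̄_st = Σ Wₕ·x̄ₕ = 0.6857·3.0 + 0.3143·10.7 ≈ 5.4198...
→ 5.42.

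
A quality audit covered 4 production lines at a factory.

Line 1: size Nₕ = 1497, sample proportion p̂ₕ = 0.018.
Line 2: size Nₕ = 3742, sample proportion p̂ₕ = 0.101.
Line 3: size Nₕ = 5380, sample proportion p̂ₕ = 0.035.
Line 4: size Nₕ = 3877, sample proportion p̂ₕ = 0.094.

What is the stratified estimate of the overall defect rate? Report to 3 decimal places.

N = 1497 + 3742 + 5380 + 3877 = 14496.
Overall proportion = Σ (Nₕ/N)·p̂ₕ.
Σ Nₕp̂ₕ = 26.946 + 377.942 + 188.3 + 364.438 = 957.626.
957.626 / 14496 = 0.06606... → 0.066.

0.066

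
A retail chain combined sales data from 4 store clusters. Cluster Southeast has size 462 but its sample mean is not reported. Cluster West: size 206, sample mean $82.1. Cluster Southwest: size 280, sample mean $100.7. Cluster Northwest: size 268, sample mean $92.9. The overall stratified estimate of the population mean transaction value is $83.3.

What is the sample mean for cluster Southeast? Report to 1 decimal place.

N = 462 + 206 + 280 + 268 = 1216.
Overall total = μ·N = 83.3·1216 = 101292.8.
Subtract the known strata: 206·82.1 + 280·100.7 + 268·92.9 = 70005.8.
Remaining total for cluster Southeast: 101292.8 − 70005.8 = 31287.
Divide by its size: 31287 / 462 = 67.721... → 67.7.

67.7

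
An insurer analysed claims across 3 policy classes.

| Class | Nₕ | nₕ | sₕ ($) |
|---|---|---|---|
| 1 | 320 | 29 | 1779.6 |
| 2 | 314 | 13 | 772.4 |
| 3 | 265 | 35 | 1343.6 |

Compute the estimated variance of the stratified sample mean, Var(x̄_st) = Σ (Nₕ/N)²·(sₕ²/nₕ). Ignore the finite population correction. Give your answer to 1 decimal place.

N = 899. Term for each stratum: Wₕ²sₕ²/nₕ.
Var(x̄_st) = 13836.5357 + 5598.6213 + 4481.7158 = 23916.8728 → 23916.9.

23916.9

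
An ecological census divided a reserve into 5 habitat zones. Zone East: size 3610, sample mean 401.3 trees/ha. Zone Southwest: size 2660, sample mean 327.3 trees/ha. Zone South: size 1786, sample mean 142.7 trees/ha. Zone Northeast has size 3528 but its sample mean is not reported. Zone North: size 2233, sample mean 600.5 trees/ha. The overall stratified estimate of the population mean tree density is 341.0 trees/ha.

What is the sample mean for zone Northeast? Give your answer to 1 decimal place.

225.8

N = 3610 + 2660 + 1786 + 3528 + 2233 = 13817.
Overall total = μ·N = 341.0·13817 = 4711597.
Subtract the known strata: 3610·401.3 + 2660·327.3 + 1786·142.7 + 2233·600.5 = 3915089.7.
Remaining total for zone Northeast: 4711597 − 3915089.7 = 796507.3.
Divide by its size: 796507.3 / 3528 = 225.767... → 225.8.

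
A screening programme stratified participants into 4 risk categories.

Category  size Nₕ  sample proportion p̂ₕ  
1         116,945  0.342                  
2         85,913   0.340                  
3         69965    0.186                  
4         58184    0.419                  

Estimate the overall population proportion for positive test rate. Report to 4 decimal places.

Wₕ = Nₕ/N with N = 331007: 0.3533, 0.2596, 0.2114, 0.1758.
p̂_st = 0.3533·0.342 + 0.2596·0.340 + 0.2114·0.186 + 0.1758·0.419 ≈ 0.322042... → 0.3220.

0.3220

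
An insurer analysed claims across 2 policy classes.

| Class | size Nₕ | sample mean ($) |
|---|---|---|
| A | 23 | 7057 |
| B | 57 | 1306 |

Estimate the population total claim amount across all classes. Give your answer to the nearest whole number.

Population total = Σ Nₕ·x̄ₕ (each stratum's size times its mean).
23·7057 + 57·1306 = 162311 + 74442 = 236753.

236753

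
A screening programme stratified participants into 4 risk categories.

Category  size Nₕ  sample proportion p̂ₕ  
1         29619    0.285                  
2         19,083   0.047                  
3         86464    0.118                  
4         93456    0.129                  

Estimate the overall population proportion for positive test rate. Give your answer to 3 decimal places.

0.138

Wₕ = Nₕ/N with N = 228622: 0.1296, 0.0835, 0.3782, 0.4088.
p̂_st = 0.1296·0.285 + 0.0835·0.047 + 0.3782·0.118 + 0.4088·0.129 ≈ 0.13821... → 0.138.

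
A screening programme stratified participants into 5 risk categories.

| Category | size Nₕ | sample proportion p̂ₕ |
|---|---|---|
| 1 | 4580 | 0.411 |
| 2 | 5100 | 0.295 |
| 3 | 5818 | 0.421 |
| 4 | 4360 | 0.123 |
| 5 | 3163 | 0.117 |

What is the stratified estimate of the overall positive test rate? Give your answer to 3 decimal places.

0.293

N = 4580 + 5100 + 5818 + 4360 + 3163 = 23021.
Overall proportion = Σ (Nₕ/N)·p̂ₕ.
Σ Nₕp̂ₕ = 1882.38 + 1504.5 + 2449.378 + 536.28 + 370.071 = 6742.609.
6742.609 / 23021 = 0.29289... → 0.293.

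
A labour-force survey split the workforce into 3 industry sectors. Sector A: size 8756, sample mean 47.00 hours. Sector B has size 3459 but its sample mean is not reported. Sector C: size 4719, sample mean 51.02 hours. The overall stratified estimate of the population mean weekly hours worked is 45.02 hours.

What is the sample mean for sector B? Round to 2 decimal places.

N = 8756 + 3459 + 4719 = 16934.
Overall total = μ·N = 45.02·16934 = 762368.68.
Subtract the known strata: 8756·47.00 + 4719·51.02 = 652295.38.
Remaining total for sector B: 762368.68 − 652295.38 = 110073.3.
Divide by its size: 110073.3 / 3459 = 31.8223... → 31.82.

31.82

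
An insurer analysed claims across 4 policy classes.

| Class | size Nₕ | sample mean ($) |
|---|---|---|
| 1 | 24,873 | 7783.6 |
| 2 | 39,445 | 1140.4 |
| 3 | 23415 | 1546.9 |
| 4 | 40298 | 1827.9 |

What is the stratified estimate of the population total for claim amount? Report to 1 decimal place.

1: 24873·7783.6 = 193601482.8
2: 39445·1140.4 = 44983078
3: 23415·1546.9 = 36220663.5
4: 40298·1827.9 = 73660714.2
τ̂ = Σ Nₕx̄ₕ = 348465938.5.

348465938.5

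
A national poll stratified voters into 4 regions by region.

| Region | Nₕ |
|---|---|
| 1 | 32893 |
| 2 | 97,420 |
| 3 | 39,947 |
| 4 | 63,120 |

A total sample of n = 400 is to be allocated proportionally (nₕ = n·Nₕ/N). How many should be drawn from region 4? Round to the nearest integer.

108

Share of region 4 = 63120/233380 = 0.27046.
Allocate 400 × 0.27046 = 108.184... → 108.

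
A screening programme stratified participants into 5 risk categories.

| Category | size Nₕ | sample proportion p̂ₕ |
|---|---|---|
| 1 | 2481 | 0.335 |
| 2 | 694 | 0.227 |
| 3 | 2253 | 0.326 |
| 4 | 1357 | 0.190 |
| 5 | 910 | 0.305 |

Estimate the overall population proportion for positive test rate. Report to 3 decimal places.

Wₕ = Nₕ/N with N = 7695: 0.3224, 0.0902, 0.2928, 0.1763, 0.1183.
p̂_st = 0.3224·0.335 + 0.0902·0.227 + 0.2928·0.326 + 0.1763·0.190 + 0.1183·0.305 ≈ 0.29351... → 0.294.

0.294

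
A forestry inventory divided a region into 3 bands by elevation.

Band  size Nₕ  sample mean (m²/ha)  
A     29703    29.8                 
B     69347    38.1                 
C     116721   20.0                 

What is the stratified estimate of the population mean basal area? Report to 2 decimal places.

N = 215771; weights Wₕ = Nₕ/N = (0.1377, 0.3214, 0.5409).
x̄_st = Σ Wₕ·x̄ₕ = 0.1377·29.8 + 0.3214·38.1 + 0.5409·20.0 ≈ 27.1663...
→ 27.17.

27.17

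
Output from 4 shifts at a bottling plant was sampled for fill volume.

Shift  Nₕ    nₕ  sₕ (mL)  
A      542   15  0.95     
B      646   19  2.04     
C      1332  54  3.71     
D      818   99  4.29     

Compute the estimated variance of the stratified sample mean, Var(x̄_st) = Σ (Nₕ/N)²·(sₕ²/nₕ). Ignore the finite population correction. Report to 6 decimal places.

0.061541

N = 3338. Term for each stratum: Wₕ²sₕ²/nₕ.
Var(x̄_st) = 0.001586287 + 0.008203499 + 0.040587270 + 0.011163833 = 0.061540889 → 0.061541.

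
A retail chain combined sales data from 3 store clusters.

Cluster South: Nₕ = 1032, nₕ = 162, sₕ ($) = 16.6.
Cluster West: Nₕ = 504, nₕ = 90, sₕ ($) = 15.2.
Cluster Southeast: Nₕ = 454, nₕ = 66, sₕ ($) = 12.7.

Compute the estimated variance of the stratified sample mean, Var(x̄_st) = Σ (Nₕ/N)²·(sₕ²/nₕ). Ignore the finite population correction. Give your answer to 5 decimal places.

0.74932

N = 1990; Wₕ = Nₕ/N.
cluster South: (1032/1990)²·16.6²/162 = 0.45746135
cluster West: (504/1990)²·15.2²/90 = 0.16466435
cluster Southeast: (454/1990)²·12.7²/66 = 0.12719471
Sum = 0.74932041 → 0.74932.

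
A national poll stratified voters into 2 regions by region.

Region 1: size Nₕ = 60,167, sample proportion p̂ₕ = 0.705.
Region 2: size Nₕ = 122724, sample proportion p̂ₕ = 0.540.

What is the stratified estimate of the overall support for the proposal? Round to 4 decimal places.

N = 60167 + 122724 = 182891.
Overall proportion = Σ (Nₕ/N)·p̂ₕ.
Σ Nₕp̂ₕ = 42417.735 + 66270.96 = 108688.695.
108688.695 / 182891 = 0.594281... → 0.5943.

0.5943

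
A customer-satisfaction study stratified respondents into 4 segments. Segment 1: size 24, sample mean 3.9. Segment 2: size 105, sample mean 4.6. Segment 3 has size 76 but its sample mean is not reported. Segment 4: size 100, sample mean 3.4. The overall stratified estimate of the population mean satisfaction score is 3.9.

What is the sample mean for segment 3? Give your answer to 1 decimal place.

Σ Nₕx̄ₕ = N·μ, so 76·x̄_3 = 305·3.9 − (24·3.9 + 105·4.6 + 100·3.4).
= 1189.5 − 916.6 = 272.9.
x̄_3 = 272.9 / 76 = 3.591... → 3.6.

3.6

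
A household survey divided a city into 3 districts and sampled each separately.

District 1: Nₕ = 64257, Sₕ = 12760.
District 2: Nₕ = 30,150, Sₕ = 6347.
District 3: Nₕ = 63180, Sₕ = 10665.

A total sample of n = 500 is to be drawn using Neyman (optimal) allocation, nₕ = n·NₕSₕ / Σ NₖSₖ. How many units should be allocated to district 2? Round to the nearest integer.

Σ NₕSₕ = 64257·12760 + 30150·6347 + 63180·10665 = 1685096070.
Share for 2: 191362050/1685096070 = 0.11356.
n_2 = 500 × 0.11356 = 56.781... → 57.

57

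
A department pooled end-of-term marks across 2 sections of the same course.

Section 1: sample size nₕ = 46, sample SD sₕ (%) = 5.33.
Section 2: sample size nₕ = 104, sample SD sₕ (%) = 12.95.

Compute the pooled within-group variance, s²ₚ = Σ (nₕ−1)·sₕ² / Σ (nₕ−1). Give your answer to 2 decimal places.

125.35

Degrees of freedom: 45 + 103 = 148.
Σ(nₕ−1)sₕ² = 45·28.4089 + 103·167.7025 = 18551.758.
s²ₚ = 18551.758 / 148 = 125.3497... → 125.35.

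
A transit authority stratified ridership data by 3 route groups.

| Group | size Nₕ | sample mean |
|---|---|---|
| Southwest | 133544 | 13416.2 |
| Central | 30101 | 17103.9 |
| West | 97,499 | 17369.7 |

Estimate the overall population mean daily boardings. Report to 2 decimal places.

N = 261144; weights Wₕ = Nₕ/N = (0.5114, 0.1153, 0.3734).
x̄_st = Σ Wₕ·x̄ₕ = 0.5114·13416.2 + 0.1153·17103.9 + 0.3734·17369.7 ≈ 15317.3187...
→ 15317.32.

15317.32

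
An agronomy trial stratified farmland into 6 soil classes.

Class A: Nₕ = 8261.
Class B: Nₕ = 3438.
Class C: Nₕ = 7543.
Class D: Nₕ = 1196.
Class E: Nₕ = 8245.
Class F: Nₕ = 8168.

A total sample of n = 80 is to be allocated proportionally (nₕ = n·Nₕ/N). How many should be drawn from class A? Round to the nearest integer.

Share of class A = 8261/36851 = 0.22417.
Allocate 80 × 0.22417 = 17.934... → 18.

18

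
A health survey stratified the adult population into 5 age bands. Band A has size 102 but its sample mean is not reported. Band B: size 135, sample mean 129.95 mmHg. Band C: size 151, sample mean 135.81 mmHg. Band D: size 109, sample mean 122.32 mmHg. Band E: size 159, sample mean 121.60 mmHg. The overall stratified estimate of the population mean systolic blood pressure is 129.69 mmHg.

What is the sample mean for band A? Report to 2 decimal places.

Σ Nₕx̄ₕ = N·μ, so 102·x̄_A = 656·129.69 − (135·129.95 + 151·135.81 + 109·122.32 + 159·121.60).
= 85076.64 − 70717.84 = 14358.8.
x̄_A = 14358.8 / 102 = 140.7725... → 140.77.

140.77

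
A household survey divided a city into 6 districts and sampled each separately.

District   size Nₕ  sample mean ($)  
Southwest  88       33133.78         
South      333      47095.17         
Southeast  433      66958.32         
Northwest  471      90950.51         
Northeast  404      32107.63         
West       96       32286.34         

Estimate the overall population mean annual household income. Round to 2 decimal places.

58356.21

N = 1825; weights Wₕ = Nₕ/N = (0.0482, 0.1825, 0.2373, 0.2581, 0.2214, 0.0526).
x̄_st = Σ Wₕ·x̄ₕ = 0.0482·33133.78 + 0.1825·47095.17 + 0.2373·66958.32 + 0.2581·90950.51 + 0.2214·32107.63 + 0.0526·32286.34 ≈ 58356.2072...
→ 58356.21.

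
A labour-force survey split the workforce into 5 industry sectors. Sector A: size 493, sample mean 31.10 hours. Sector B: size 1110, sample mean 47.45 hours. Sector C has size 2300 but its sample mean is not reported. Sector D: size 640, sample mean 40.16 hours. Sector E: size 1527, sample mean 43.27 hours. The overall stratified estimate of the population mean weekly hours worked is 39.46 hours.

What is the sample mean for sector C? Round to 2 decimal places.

34.67

N = 493 + 1110 + 2300 + 640 + 1527 = 6070.
Overall total = μ·N = 39.46·6070 = 239522.2.
Subtract the known strata: 493·31.10 + 1110·47.45 + 640·40.16 + 1527·43.27 = 159777.49.
Remaining total for sector C: 239522.2 − 159777.49 = 79744.71.
Divide by its size: 79744.71 / 2300 = 34.6716... → 34.67.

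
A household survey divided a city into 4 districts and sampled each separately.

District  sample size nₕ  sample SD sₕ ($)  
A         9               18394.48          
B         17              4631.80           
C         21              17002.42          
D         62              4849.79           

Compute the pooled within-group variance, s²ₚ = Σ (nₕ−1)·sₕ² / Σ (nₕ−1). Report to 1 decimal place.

A: (9−1)·18394.48² = 8·338356894.4704 = 2706855155.7632
B: (17−1)·4631.80² = 16·21453571.24 = 343257139.84
C: (21−1)·17002.42² = 20·289082285.8564 = 5781645717.128
D: (62−1)·4849.79² = 61·23520463.0441 = 1434748245.6901
Numerator = 10266506258.4213; denominator = Σ(nₕ−1) = 105.
s²ₚ = 10266506258.4213/105 = 97776250.080... → 97776250.1.

97776250.1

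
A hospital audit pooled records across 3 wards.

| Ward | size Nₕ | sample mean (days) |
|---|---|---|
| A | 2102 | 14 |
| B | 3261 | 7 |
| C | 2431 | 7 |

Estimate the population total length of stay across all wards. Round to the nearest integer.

69272

Population total = Σ Nₕ·x̄ₕ (each stratum's size times its mean).
2102·14 + 3261·7 + 2431·7 = 29428 + 22827 + 17017 = 69272.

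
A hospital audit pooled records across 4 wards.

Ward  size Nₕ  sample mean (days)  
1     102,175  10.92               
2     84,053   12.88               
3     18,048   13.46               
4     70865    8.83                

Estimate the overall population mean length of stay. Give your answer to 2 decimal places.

11.15

N = 102175 + 84053 + 18048 + 70865 = 275141.
Overall mean = Σ (Nₕ/N)·x̄ₕ — weight by population share, not a simple average.
Σ Nₕx̄ₕ = 102175·10.92 + 84053·12.88 + 18048·13.46 + 70865·8.83 = 1115751 + 1082602.64 + 242926.08 + 625737.95 = 3067017.67.
Divide by N: 3067017.67 / 275141 = 11.1471... → 11.15.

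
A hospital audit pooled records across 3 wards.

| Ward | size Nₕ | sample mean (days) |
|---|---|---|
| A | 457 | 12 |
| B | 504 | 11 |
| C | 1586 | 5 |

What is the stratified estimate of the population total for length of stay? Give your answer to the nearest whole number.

18958

Estimate total by summing Nₕ·x̄ₕ over strata.
457·12 + 504·11 + 1586·5 = 5484 + 5544 + 7930 = 18958.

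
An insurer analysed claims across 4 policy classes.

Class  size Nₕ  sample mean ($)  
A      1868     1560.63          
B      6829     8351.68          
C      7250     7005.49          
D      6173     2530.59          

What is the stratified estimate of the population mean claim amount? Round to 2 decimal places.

N = 1868 + 6829 + 7250 + 6173 = 22120.
Weight each subgroup mean by Nₕ/N and sum.
Σ Nₕx̄ₕ = 1868·1560.63 + 6829·8351.68 + 7250·7005.49 + 6173·2530.59 = 2915256.84 + 57033622.72 + 50789802.5 + 15621332.07 = 126360014.13.
Divide by N: 126360014.13 / 22120 = 5712.4780... → 5712.48.

5712.48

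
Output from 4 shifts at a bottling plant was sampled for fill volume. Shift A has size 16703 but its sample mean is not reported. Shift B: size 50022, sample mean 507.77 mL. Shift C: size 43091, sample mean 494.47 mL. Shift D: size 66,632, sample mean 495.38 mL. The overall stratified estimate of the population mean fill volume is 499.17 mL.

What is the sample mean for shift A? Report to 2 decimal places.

500.66

Σ Nₕx̄ₕ = N·μ, so 16703·x̄_A = 176448·499.17 − (50022·507.77 + 43091·494.47 + 66632·495.38).
= 88077548.16 − 79715037.87 = 8362510.29.
x̄_A = 8362510.29 / 16703 = 500.6592... → 500.66.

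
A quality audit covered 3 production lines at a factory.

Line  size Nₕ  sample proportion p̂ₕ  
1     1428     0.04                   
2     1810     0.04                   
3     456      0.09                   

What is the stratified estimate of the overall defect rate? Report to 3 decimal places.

0.046

N = 1428 + 1810 + 456 = 3694.
Overall proportion = Σ (Nₕ/N)·p̂ₕ.
Σ Nₕp̂ₕ = 57.12 + 72.4 + 41.04 = 170.56.
170.56 / 3694 = 0.04617... → 0.046.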